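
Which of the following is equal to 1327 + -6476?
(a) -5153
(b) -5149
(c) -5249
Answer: b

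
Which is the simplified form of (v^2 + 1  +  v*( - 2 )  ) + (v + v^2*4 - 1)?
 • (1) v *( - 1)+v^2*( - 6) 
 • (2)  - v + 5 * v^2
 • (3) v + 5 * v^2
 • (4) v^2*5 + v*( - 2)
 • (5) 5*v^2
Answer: 2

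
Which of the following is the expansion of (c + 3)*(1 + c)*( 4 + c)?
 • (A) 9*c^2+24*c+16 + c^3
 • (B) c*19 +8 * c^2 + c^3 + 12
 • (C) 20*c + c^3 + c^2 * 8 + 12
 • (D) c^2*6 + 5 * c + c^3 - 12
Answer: B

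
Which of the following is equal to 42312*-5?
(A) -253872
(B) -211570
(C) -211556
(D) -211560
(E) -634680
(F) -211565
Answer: D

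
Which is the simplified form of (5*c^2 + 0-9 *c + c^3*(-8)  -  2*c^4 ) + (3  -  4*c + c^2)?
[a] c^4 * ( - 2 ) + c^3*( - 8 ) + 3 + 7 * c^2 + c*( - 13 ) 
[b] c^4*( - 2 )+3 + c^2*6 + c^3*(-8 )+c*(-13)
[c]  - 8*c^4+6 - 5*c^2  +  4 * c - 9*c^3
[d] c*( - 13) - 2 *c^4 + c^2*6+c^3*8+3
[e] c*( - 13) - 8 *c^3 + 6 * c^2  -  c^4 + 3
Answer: b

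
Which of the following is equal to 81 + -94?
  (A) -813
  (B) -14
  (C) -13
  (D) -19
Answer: C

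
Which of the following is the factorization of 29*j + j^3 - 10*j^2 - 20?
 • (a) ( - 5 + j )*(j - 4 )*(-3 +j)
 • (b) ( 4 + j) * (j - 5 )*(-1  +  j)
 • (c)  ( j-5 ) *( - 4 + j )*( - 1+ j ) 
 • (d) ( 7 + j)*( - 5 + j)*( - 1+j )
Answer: c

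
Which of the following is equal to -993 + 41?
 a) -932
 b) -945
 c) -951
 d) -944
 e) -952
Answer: e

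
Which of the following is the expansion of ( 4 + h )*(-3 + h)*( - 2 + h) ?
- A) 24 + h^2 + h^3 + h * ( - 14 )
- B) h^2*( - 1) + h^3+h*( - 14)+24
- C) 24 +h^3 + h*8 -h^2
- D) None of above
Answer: B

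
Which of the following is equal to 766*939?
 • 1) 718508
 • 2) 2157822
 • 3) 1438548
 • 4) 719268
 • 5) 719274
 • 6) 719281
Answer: 5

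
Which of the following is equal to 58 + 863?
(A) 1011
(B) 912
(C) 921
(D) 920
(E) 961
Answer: C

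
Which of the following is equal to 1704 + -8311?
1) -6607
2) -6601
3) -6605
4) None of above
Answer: 1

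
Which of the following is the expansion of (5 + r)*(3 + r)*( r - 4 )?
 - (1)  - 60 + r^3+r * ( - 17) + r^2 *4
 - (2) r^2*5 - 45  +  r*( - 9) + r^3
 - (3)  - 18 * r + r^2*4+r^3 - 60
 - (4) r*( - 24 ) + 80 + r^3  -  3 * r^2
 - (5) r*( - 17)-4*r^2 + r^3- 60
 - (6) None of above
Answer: 1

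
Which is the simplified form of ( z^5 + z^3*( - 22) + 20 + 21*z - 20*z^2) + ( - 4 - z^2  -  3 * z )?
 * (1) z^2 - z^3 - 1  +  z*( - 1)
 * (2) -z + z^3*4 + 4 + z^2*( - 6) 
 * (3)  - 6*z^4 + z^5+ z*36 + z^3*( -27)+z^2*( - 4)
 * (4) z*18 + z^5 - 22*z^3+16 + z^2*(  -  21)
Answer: 4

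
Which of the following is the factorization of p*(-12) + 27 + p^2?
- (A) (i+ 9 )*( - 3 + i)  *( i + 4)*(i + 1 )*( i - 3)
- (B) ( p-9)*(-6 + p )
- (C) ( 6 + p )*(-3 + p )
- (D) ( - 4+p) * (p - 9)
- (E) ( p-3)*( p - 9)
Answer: E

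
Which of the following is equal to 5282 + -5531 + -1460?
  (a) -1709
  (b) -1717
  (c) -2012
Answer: a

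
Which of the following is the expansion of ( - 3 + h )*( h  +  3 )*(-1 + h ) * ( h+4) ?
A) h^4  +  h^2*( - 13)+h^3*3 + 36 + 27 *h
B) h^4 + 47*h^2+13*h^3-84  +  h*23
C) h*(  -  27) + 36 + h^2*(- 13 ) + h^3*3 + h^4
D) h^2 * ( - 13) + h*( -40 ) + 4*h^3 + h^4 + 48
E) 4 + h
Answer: C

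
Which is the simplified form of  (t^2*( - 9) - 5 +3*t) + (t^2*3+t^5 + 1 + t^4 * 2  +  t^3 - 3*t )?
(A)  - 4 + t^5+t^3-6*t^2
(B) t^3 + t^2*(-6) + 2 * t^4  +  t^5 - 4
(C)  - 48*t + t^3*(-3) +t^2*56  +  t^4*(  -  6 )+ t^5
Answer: B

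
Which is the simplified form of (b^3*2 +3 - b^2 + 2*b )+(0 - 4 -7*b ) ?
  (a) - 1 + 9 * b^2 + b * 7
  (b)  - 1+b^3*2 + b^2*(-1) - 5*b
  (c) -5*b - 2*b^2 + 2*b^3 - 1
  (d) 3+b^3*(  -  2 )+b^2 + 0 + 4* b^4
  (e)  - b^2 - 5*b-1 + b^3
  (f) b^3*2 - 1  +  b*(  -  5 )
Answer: b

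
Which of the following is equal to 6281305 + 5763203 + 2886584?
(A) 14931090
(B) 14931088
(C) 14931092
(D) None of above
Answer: C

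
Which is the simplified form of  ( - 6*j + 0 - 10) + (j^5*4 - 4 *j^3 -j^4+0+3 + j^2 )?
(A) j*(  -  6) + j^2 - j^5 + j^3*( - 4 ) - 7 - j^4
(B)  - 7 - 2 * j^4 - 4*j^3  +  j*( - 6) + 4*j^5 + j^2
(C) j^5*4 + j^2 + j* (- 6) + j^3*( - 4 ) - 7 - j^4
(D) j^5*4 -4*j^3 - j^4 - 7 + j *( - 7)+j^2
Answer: C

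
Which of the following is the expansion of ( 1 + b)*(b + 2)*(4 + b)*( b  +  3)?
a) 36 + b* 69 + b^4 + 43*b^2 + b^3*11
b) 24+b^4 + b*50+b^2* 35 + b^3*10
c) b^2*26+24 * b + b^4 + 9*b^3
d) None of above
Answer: b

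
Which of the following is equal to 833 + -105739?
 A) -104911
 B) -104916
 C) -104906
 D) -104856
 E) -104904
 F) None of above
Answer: C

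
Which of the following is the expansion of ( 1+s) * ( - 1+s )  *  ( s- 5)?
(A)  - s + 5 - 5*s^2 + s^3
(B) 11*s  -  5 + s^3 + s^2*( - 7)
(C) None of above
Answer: A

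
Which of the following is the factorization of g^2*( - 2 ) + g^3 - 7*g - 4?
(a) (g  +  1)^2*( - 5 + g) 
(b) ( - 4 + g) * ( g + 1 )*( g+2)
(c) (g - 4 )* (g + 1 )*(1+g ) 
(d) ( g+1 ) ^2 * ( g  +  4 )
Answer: c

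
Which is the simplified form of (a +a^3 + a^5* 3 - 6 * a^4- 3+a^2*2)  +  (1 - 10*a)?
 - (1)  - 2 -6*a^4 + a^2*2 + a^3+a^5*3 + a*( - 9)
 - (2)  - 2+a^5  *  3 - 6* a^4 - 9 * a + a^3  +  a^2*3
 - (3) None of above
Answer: 1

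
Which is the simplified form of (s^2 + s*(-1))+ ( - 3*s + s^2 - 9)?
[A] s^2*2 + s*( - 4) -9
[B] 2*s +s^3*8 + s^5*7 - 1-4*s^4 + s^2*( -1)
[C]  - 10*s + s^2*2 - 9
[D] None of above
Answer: A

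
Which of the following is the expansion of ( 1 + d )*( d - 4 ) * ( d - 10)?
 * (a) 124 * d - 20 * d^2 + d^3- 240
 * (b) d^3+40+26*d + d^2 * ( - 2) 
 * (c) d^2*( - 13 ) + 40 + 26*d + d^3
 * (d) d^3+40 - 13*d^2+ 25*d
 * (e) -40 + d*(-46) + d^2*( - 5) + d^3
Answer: c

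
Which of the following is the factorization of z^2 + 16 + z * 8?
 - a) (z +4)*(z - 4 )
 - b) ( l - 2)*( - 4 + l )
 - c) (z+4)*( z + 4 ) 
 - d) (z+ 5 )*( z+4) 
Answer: c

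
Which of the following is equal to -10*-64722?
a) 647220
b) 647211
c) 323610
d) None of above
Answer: a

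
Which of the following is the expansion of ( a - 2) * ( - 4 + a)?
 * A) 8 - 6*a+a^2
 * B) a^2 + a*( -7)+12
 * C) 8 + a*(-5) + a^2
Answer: A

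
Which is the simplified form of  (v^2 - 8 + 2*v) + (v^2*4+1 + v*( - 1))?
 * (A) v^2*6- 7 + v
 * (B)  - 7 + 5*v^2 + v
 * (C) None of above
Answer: B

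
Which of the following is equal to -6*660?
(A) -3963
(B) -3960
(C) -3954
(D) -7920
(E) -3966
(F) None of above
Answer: B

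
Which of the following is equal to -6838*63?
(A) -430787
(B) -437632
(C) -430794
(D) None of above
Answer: C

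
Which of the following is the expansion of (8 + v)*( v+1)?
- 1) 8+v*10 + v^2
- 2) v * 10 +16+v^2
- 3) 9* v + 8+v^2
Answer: 3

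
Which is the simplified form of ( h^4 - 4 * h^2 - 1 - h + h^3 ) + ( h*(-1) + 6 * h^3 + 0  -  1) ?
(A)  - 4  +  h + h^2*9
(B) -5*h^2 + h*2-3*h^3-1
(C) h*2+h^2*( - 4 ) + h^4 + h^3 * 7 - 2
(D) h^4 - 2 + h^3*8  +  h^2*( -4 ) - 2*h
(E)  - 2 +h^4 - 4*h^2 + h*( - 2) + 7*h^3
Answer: E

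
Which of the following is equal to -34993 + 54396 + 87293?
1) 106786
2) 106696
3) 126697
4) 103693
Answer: 2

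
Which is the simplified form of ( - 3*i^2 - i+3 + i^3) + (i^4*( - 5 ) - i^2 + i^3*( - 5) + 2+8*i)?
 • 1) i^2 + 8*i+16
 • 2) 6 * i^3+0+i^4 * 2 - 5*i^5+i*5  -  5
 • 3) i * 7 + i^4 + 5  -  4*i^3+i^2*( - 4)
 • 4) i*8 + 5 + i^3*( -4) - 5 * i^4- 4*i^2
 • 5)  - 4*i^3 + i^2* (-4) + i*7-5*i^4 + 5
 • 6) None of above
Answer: 5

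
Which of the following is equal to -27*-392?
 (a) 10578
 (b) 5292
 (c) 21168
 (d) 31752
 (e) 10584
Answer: e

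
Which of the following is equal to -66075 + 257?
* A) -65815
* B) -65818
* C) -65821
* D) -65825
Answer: B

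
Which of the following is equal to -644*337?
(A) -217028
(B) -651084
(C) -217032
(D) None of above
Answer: A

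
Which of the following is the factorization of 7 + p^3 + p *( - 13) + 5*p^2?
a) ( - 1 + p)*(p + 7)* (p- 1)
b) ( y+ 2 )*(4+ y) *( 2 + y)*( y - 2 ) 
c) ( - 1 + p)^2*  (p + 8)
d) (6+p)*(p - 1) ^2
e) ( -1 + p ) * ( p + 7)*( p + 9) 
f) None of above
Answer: a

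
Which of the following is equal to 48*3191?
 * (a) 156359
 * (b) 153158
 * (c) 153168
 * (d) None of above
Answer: c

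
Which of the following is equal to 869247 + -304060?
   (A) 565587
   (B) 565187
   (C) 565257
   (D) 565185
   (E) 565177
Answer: B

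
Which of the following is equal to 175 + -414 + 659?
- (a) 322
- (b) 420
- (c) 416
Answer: b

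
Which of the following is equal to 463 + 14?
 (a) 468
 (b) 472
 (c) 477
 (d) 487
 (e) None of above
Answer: c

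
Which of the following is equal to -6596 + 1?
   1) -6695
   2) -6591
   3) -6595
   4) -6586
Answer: 3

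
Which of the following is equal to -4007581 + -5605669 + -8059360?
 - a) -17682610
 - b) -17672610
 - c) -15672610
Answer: b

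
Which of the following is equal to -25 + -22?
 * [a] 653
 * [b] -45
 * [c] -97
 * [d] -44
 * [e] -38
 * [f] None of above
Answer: f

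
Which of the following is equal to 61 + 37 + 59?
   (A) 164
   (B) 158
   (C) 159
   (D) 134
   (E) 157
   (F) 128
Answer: E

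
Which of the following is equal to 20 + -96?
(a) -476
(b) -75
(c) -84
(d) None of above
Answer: d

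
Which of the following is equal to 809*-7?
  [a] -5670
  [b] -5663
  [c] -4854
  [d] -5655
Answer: b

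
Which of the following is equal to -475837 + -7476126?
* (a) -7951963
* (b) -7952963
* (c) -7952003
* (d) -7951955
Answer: a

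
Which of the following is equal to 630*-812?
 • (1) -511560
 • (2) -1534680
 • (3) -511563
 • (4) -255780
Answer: 1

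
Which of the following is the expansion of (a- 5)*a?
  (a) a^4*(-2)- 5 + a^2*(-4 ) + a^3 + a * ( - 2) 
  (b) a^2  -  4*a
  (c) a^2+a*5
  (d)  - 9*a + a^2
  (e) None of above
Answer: e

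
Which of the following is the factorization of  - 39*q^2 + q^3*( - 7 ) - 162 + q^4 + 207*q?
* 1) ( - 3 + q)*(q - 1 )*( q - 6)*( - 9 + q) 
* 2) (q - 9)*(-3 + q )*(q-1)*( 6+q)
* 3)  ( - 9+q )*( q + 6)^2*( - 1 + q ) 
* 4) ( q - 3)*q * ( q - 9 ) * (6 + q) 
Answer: 2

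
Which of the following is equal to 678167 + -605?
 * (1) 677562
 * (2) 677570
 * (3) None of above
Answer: 1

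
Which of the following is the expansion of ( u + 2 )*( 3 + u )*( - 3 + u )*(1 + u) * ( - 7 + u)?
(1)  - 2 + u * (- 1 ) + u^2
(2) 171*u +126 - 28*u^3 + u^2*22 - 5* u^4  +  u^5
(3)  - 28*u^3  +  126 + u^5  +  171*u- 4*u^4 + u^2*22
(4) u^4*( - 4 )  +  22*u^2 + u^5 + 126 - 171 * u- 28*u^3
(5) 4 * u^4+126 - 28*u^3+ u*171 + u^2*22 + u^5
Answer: 3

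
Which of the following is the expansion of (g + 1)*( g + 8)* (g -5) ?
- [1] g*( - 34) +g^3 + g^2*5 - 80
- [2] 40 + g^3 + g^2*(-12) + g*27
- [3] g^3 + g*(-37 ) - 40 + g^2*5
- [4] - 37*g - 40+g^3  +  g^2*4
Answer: 4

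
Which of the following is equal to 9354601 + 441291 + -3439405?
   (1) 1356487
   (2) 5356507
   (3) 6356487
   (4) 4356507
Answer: 3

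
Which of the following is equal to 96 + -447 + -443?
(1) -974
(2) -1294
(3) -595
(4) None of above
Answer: 4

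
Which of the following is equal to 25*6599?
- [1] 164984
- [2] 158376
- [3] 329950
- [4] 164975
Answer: 4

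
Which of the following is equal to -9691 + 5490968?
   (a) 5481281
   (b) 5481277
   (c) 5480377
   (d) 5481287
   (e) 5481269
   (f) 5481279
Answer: b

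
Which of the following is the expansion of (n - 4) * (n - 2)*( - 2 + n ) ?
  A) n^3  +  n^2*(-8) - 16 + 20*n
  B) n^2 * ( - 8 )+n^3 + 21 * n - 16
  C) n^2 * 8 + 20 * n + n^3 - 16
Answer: A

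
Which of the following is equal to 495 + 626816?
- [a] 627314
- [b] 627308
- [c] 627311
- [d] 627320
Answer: c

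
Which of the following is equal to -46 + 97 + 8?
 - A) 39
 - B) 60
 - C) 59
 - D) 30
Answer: C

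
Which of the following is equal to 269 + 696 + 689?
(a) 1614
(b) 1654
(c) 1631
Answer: b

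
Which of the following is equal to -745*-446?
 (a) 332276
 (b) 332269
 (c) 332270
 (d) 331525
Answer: c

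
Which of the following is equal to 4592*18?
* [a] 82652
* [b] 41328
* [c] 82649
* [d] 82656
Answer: d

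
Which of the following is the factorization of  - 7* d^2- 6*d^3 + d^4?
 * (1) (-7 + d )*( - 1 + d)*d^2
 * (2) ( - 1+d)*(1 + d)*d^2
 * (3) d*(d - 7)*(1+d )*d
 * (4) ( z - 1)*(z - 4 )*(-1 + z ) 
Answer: 3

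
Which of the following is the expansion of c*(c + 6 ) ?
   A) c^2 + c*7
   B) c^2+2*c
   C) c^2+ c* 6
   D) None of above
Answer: C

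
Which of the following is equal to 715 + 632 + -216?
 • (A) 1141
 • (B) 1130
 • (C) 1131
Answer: C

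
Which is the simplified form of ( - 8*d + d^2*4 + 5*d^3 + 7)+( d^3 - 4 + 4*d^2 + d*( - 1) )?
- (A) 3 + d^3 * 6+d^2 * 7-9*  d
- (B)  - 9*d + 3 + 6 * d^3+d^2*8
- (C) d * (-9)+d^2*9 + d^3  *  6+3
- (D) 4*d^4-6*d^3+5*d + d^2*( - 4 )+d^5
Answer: B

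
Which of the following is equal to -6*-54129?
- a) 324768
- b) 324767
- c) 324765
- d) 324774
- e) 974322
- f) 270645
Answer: d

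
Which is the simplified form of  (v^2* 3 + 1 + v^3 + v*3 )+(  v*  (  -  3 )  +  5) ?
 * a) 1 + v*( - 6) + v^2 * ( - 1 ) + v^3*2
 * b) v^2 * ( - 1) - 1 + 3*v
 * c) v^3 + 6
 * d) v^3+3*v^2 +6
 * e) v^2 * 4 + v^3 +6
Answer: d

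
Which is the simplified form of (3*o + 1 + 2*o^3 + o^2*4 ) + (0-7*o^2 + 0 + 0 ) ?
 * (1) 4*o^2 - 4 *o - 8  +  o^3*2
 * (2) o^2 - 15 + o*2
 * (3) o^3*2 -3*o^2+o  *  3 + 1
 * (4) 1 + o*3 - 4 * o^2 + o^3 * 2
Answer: 3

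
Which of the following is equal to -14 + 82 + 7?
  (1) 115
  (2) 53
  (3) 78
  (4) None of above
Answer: 4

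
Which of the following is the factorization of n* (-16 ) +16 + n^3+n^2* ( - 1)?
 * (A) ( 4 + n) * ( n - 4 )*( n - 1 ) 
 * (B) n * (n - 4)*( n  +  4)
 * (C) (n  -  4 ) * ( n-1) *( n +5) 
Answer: A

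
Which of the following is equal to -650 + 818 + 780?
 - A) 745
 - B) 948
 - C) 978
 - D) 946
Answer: B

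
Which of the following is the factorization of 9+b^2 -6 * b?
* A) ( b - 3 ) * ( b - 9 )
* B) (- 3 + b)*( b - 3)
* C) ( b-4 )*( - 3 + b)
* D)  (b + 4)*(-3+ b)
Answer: B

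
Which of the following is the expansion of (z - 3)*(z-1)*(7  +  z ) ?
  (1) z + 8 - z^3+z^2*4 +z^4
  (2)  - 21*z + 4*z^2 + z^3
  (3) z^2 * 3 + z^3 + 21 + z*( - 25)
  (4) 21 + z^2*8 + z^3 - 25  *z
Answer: 3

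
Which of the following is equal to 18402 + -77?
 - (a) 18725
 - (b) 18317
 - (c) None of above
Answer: c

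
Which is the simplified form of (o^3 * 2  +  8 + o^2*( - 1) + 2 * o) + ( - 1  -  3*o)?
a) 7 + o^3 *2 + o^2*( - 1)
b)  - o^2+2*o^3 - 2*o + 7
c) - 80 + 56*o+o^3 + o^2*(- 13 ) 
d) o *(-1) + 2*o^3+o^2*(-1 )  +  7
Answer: d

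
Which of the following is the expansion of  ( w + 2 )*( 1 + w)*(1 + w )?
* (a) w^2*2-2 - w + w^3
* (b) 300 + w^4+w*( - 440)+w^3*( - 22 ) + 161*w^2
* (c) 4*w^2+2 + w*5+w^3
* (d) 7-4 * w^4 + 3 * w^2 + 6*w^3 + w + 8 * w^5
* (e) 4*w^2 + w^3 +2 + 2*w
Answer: c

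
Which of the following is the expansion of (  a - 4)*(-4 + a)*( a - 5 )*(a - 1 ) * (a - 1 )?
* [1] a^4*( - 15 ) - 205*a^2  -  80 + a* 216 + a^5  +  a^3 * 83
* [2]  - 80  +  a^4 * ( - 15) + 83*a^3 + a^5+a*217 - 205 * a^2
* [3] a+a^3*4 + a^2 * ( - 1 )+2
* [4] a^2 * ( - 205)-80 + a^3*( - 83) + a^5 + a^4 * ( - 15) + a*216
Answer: 1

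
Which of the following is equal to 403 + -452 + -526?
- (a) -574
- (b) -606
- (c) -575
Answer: c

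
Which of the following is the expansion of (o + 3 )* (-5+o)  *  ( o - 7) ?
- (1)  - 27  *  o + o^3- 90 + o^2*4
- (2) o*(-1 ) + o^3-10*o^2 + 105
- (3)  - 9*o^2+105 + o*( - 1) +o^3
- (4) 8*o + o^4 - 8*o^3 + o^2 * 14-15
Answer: 3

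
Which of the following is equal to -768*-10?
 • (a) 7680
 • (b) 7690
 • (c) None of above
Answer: a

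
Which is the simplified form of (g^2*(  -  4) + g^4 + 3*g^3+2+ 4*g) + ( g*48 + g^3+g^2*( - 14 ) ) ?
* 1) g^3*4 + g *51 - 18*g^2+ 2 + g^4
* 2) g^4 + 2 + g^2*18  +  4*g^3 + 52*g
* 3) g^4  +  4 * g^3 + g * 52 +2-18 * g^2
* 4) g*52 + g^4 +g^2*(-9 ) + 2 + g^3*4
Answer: 3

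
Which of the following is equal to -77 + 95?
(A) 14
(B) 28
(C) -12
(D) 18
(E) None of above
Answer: D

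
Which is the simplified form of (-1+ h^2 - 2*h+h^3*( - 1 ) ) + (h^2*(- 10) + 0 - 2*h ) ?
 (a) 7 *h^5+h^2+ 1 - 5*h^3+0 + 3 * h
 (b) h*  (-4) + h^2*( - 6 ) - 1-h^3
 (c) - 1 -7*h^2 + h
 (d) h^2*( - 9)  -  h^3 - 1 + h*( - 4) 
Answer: d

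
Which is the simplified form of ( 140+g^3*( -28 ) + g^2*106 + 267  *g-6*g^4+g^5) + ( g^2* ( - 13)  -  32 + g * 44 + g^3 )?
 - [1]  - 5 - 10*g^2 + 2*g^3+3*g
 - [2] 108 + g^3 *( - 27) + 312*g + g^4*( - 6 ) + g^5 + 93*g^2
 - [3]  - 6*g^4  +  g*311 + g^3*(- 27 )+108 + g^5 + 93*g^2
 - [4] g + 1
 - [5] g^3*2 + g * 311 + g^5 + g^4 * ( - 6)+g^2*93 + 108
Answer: 3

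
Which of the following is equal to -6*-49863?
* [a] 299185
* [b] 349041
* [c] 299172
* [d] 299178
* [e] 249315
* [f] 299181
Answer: d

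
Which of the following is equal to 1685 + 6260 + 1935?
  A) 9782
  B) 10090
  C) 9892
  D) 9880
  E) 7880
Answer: D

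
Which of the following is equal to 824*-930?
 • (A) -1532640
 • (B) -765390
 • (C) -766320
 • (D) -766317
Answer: C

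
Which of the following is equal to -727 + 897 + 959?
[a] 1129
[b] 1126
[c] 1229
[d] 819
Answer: a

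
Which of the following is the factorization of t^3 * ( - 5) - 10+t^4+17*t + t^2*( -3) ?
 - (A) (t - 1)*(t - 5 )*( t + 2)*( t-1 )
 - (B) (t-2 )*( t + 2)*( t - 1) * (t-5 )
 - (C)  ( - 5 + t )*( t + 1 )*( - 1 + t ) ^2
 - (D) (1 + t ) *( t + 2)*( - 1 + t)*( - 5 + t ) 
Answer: A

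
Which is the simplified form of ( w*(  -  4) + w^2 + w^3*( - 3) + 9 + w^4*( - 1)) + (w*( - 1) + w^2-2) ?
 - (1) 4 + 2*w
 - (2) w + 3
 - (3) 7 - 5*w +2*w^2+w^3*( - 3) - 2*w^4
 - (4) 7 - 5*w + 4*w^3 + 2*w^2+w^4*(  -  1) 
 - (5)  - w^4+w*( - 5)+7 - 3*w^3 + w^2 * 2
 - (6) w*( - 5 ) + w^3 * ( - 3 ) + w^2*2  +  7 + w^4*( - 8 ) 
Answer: 5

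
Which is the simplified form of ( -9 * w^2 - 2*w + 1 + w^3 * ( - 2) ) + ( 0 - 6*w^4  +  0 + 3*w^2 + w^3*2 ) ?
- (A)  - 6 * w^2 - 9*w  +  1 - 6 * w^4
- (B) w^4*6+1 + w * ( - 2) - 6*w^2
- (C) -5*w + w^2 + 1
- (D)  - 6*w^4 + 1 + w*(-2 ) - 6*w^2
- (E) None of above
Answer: D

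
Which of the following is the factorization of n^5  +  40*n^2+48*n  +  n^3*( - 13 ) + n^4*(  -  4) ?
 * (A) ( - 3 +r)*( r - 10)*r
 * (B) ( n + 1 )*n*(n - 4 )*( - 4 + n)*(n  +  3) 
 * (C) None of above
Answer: B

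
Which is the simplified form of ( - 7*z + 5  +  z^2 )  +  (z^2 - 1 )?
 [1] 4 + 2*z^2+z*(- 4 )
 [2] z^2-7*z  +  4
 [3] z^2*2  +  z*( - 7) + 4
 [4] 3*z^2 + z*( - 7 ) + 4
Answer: 3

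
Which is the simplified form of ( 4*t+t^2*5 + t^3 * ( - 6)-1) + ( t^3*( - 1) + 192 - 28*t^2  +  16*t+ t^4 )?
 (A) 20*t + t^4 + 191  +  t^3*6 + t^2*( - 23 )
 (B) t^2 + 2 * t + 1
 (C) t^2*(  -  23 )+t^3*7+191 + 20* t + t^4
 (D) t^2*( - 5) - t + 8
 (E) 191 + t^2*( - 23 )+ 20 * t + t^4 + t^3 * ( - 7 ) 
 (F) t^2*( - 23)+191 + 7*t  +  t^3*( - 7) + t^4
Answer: E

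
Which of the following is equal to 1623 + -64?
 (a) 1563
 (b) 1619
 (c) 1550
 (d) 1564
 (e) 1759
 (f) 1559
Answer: f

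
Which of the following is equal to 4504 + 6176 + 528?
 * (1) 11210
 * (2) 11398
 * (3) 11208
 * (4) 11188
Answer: 3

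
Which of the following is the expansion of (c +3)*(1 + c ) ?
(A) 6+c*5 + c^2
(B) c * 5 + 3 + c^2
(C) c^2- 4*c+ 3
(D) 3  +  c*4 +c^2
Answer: D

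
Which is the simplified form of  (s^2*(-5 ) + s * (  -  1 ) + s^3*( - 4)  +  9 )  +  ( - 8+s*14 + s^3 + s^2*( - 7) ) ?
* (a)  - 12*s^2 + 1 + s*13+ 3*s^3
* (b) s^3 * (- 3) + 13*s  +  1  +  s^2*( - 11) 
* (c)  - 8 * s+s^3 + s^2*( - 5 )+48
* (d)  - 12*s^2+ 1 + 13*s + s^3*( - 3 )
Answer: d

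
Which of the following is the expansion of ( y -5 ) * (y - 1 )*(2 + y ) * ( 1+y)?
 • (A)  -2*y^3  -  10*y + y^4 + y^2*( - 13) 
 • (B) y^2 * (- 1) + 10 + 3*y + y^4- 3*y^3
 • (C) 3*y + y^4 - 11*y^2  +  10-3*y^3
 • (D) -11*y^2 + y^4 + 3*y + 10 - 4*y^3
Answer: C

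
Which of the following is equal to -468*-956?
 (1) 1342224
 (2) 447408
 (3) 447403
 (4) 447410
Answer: 2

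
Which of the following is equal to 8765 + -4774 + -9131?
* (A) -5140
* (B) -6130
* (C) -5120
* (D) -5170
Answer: A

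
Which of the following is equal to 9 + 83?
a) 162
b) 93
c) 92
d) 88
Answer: c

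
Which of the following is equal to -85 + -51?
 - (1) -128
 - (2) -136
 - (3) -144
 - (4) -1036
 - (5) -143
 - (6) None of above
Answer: 2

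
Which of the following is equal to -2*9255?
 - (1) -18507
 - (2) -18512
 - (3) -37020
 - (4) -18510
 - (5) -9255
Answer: 4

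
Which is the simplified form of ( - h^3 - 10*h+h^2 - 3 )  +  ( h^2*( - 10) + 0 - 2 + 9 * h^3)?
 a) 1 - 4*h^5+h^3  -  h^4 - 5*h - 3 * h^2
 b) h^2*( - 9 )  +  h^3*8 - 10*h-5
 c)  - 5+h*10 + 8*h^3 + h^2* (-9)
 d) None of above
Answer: b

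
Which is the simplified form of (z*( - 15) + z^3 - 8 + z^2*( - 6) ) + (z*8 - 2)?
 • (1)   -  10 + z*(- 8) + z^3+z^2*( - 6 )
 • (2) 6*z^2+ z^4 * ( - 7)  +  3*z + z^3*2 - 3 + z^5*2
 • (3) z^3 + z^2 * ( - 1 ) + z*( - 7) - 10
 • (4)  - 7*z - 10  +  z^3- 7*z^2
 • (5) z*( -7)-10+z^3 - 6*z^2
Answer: 5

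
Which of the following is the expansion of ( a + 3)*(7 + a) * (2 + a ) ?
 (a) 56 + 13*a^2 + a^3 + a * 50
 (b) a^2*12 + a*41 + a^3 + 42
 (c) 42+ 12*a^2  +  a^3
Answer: b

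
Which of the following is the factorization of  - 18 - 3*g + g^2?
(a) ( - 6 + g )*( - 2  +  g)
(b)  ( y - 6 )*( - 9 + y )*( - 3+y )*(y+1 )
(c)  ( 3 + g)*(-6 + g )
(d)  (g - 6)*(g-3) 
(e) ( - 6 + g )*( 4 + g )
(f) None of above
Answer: c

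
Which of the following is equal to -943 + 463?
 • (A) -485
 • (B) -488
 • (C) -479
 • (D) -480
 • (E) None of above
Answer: D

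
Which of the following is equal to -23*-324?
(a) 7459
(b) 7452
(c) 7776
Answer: b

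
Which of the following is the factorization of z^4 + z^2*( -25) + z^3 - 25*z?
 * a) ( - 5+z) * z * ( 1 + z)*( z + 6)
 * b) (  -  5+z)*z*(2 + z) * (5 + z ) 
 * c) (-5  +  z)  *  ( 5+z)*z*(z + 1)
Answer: c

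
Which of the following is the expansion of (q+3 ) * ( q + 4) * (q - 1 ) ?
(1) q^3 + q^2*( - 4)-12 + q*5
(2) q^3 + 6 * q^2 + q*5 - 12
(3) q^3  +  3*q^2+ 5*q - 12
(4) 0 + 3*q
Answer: 2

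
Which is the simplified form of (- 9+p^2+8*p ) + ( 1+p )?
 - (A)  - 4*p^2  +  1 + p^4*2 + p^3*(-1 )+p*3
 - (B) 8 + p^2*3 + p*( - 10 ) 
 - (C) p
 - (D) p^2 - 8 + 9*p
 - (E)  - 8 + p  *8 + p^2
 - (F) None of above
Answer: D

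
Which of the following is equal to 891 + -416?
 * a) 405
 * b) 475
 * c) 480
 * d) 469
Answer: b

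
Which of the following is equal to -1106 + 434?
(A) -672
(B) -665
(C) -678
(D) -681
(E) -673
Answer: A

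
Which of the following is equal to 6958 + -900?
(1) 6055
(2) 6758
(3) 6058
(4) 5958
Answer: 3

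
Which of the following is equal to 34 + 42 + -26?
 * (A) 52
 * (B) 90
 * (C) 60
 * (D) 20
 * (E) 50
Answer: E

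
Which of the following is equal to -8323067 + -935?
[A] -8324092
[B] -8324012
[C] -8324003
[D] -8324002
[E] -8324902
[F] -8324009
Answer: D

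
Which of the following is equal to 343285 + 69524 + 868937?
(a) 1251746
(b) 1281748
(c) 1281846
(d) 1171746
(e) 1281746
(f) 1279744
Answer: e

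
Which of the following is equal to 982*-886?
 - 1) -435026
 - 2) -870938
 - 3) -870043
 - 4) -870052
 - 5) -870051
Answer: 4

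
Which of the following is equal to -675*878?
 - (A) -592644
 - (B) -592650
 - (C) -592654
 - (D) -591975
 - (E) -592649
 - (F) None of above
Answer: B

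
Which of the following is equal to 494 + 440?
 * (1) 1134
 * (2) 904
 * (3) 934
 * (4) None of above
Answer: 3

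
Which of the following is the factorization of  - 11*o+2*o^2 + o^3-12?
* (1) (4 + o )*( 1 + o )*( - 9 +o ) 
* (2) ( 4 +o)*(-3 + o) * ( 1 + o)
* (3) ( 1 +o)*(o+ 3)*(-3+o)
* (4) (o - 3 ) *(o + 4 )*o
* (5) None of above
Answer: 2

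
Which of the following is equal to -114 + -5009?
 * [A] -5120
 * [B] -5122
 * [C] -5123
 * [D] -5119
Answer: C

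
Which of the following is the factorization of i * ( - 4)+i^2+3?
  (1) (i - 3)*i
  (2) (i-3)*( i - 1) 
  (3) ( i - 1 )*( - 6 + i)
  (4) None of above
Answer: 2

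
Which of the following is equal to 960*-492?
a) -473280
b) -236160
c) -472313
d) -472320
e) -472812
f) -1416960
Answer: d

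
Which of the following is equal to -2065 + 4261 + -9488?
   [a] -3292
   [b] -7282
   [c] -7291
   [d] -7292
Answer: d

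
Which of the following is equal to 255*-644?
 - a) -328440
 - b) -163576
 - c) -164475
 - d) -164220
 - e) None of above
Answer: d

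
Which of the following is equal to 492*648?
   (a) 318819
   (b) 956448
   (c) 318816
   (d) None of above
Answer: c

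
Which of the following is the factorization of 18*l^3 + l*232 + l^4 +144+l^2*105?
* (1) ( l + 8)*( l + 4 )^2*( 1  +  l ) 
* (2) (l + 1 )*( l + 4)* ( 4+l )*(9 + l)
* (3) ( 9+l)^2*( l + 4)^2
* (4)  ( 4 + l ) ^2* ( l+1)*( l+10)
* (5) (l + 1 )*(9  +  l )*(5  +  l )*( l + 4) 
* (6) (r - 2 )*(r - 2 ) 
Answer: 2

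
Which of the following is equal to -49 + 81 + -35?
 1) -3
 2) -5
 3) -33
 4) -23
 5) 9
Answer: 1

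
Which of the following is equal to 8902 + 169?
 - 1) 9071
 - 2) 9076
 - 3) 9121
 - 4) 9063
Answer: 1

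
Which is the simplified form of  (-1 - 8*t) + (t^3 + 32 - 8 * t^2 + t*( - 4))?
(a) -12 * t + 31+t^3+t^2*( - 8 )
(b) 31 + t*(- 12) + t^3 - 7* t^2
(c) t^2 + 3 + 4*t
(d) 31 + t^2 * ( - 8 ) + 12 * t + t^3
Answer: a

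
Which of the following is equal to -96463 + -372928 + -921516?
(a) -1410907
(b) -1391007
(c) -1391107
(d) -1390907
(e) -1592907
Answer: d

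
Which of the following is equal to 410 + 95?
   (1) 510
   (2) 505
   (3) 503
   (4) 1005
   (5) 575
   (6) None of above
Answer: 2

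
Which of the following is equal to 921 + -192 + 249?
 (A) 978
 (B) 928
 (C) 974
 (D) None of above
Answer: A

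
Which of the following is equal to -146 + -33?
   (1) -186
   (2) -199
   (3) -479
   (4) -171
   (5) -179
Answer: 5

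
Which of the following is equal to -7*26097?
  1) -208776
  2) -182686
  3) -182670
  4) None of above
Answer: 4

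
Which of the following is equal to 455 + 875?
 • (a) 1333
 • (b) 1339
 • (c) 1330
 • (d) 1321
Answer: c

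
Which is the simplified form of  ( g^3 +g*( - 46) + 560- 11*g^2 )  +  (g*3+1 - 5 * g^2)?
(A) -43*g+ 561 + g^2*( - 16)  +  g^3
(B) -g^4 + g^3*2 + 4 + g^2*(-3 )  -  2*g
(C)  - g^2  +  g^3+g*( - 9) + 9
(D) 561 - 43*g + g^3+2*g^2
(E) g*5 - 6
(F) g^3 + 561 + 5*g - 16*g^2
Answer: A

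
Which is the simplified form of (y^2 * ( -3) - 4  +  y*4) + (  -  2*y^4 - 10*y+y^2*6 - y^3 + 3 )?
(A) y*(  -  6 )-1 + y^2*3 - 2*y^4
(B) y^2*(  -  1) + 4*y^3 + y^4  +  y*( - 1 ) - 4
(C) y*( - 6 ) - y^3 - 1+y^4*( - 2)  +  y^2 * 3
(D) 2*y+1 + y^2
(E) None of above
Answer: C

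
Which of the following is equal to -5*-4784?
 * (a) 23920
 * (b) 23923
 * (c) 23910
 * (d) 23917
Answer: a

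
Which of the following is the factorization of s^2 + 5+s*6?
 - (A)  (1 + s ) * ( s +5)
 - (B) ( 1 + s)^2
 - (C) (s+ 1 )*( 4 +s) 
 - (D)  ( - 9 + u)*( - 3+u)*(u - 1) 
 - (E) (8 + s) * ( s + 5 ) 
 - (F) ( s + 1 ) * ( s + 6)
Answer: A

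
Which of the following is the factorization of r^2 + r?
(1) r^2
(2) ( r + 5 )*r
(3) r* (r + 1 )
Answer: 3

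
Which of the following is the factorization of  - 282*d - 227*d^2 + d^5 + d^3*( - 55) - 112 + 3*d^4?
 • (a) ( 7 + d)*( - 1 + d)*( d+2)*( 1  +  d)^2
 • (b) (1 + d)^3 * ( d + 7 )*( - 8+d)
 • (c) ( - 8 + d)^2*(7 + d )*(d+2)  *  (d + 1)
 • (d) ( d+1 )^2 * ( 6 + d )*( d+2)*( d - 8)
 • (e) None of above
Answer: e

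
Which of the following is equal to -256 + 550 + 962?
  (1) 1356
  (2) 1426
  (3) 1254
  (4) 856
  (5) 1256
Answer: 5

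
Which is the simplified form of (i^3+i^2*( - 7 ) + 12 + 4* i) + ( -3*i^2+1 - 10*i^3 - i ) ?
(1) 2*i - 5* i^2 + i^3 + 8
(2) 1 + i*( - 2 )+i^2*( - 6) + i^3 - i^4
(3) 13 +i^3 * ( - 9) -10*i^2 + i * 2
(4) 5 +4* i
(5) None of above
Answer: 5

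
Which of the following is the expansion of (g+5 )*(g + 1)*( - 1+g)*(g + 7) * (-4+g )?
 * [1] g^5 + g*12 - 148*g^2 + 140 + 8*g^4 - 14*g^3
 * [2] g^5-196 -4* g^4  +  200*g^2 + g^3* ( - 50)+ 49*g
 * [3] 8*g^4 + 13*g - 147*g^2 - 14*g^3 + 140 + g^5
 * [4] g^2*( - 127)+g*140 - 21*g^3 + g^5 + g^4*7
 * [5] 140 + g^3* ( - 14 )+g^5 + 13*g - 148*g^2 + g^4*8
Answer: 5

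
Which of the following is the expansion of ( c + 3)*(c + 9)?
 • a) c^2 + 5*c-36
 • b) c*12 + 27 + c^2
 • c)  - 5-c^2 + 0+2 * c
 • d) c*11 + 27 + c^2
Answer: b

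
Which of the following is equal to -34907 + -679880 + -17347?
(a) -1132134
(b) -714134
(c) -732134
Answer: c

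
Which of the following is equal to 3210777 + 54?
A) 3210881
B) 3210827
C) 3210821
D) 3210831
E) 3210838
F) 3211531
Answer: D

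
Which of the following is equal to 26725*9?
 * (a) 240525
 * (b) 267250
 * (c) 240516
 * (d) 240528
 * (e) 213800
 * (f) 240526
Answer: a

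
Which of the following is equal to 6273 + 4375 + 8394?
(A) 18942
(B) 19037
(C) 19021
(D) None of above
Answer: D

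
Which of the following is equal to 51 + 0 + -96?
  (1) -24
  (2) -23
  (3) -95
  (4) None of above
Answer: 4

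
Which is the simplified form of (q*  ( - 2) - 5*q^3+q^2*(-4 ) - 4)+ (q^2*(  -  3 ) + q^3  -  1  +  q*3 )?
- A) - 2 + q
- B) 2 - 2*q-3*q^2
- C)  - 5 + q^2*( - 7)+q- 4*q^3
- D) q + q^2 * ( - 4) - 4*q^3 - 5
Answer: C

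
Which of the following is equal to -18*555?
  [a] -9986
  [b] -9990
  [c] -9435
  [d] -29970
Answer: b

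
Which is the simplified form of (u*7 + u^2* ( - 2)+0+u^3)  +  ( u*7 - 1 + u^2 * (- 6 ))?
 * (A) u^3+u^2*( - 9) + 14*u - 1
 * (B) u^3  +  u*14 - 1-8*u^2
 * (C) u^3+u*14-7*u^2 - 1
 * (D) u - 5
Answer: B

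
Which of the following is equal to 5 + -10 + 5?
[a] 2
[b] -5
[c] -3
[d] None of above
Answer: d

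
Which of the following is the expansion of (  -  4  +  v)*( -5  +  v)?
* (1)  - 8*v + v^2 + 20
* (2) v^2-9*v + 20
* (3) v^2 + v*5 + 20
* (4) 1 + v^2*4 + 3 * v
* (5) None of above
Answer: 2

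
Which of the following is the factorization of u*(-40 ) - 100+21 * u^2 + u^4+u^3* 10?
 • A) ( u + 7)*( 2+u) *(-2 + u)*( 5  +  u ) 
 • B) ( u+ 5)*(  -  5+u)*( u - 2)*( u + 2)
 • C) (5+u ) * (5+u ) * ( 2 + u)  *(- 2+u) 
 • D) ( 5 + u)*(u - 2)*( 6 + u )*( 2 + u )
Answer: C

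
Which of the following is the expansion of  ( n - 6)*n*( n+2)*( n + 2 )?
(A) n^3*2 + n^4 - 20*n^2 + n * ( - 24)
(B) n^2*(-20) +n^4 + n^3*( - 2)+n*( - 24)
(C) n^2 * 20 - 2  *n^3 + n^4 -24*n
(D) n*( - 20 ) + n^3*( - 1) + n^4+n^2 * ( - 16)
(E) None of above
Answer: B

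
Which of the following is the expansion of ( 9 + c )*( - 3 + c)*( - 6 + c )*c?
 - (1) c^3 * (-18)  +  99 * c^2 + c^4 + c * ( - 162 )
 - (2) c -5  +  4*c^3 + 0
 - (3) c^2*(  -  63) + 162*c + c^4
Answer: 3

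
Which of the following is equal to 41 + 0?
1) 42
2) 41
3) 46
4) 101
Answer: 2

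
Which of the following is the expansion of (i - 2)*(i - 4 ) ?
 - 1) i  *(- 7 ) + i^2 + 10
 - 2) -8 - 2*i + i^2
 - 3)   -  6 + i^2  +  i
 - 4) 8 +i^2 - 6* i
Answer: 4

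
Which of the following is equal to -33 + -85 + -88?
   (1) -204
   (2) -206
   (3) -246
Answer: 2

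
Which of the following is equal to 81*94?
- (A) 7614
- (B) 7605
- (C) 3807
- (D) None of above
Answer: A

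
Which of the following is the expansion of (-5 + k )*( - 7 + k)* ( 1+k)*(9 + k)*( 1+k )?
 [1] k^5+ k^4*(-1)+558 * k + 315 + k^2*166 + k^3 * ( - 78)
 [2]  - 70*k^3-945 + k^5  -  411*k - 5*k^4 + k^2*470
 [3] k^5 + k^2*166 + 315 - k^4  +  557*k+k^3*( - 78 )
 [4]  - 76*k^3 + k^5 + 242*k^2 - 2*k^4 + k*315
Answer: 3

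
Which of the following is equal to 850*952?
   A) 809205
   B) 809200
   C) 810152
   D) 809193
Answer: B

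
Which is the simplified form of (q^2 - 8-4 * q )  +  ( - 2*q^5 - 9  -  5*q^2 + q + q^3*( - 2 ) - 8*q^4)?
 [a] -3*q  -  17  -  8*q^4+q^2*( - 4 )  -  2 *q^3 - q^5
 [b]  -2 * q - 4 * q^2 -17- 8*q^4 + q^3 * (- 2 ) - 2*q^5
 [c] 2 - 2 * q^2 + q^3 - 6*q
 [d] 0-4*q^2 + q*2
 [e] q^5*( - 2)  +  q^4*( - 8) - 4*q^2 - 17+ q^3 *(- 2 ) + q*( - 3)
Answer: e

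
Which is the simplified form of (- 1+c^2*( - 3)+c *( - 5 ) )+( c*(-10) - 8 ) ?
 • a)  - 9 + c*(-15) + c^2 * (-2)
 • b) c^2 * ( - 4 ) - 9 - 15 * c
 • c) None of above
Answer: c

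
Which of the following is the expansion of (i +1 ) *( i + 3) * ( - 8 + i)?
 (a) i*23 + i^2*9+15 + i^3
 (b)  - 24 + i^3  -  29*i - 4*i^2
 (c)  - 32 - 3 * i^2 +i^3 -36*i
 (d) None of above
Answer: b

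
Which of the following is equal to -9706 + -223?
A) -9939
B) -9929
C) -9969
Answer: B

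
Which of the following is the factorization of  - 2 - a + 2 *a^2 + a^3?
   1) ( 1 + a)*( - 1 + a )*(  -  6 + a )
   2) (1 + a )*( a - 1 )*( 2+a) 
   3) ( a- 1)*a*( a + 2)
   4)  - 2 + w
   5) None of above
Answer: 2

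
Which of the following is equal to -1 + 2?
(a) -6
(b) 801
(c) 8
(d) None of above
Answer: d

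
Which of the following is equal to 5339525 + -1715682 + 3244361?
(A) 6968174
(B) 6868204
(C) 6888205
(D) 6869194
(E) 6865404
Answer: B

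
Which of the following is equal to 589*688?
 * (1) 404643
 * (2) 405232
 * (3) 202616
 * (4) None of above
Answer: 2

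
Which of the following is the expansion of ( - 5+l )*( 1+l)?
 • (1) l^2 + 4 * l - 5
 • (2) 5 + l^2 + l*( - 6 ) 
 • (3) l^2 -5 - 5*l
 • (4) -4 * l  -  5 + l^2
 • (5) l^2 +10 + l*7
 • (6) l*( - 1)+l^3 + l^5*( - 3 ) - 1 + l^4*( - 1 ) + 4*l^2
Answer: 4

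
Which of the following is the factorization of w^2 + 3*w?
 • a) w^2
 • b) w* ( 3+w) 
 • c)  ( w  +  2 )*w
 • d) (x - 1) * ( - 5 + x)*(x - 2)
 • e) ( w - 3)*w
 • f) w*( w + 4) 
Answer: b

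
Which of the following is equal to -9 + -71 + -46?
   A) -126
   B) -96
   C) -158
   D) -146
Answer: A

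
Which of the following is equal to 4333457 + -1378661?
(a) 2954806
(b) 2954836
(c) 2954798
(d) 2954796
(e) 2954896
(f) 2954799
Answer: d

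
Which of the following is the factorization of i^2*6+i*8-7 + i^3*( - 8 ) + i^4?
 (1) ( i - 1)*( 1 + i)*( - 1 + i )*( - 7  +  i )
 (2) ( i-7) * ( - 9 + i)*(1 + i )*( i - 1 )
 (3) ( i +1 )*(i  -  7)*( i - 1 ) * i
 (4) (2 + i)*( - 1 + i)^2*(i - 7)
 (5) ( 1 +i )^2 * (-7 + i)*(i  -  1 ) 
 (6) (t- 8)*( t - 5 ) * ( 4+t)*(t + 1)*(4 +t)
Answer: 1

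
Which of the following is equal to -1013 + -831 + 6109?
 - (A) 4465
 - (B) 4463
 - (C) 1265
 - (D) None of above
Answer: D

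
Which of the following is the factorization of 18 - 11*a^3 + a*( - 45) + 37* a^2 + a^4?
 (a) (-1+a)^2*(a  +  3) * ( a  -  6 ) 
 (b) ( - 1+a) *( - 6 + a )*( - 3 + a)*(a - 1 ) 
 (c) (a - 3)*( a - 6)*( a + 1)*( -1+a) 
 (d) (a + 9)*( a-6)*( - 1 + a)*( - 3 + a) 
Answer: b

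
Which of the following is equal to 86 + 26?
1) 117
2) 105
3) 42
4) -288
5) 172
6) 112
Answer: 6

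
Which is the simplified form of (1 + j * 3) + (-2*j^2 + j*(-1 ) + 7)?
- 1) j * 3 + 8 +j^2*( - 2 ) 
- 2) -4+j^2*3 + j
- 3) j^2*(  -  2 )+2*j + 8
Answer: 3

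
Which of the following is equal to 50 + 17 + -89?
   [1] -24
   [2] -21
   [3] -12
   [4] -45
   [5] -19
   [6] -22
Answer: 6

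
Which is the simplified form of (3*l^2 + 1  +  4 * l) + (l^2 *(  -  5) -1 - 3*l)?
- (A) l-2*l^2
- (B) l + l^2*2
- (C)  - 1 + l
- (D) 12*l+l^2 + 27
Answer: A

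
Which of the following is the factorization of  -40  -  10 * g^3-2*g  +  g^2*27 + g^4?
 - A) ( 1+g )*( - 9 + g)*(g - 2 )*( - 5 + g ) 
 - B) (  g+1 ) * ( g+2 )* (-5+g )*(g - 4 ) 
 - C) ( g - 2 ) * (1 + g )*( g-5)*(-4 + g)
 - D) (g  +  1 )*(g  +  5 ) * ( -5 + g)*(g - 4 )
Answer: C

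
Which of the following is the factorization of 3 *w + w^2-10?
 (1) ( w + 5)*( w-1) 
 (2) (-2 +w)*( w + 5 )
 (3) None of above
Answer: 2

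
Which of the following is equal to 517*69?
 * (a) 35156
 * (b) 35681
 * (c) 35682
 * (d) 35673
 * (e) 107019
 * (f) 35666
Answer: d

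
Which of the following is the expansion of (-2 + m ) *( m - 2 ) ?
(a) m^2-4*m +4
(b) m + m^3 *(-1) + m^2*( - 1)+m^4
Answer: a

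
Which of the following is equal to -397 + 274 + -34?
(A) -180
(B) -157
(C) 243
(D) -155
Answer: B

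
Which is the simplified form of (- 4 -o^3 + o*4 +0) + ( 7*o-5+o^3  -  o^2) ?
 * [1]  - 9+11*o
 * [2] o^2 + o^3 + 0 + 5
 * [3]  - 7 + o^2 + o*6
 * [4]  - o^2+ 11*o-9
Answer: 4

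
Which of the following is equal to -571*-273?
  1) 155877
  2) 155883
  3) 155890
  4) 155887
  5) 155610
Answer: 2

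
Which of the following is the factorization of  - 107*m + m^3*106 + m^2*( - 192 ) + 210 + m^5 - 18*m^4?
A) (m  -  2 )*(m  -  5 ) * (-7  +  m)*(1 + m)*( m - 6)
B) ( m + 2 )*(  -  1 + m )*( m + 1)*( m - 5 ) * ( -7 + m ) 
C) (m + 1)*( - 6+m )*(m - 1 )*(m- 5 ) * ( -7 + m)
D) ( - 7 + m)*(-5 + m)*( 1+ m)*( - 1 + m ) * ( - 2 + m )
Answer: C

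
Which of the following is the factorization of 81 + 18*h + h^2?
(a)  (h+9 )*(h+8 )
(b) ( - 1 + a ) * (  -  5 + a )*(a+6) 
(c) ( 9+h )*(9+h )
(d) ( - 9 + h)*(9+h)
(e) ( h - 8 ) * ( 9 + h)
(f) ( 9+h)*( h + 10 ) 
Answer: c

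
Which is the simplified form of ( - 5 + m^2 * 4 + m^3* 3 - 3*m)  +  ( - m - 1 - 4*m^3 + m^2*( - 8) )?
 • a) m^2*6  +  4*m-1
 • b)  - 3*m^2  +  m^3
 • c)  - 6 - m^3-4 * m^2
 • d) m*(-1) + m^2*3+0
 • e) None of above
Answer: e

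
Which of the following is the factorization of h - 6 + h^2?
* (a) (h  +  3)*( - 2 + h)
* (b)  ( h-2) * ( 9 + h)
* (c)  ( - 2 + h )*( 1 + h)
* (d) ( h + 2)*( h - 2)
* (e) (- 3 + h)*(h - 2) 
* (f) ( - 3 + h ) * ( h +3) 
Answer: a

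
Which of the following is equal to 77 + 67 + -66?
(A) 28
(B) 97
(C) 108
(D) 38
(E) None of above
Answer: E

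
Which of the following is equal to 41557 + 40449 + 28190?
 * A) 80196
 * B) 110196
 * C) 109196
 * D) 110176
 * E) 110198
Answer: B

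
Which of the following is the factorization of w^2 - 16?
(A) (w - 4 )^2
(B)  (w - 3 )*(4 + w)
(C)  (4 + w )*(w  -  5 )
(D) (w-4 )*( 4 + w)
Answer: D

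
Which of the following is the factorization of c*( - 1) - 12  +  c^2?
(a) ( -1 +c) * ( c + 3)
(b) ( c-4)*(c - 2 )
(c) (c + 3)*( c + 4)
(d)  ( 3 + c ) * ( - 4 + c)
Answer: d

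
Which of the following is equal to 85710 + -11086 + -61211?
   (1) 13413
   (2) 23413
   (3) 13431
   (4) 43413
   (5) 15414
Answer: 1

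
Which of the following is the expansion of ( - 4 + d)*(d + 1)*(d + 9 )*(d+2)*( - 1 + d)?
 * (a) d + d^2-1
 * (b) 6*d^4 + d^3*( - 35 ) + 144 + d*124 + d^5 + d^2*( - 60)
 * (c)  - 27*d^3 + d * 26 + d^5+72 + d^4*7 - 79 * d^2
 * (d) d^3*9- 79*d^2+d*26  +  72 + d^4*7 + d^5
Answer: c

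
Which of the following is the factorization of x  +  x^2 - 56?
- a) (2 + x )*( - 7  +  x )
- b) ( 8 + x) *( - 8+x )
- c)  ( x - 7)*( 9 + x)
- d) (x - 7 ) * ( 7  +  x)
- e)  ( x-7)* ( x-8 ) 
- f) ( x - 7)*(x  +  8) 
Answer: f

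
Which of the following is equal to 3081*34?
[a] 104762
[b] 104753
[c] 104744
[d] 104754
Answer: d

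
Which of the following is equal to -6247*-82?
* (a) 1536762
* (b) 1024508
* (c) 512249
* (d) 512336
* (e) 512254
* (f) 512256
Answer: e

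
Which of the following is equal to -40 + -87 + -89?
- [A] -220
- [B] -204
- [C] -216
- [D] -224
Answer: C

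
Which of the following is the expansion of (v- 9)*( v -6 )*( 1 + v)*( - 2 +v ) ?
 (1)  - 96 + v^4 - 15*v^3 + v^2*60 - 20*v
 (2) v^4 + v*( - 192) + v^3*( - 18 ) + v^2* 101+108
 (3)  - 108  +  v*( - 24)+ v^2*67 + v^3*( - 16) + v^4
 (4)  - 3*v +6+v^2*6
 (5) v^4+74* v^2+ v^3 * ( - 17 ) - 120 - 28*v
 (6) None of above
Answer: 3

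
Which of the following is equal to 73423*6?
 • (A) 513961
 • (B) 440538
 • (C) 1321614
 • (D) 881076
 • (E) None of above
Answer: B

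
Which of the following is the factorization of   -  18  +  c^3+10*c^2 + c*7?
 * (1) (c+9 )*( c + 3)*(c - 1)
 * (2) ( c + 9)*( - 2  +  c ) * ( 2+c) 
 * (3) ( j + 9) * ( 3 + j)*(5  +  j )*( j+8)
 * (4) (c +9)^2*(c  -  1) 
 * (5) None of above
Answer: 5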